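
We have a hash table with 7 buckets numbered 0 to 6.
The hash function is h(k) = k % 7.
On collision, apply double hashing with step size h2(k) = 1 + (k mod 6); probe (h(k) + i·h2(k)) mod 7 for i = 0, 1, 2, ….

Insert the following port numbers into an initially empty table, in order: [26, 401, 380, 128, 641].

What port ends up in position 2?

401

26 hashes to 5; slot 5 is free → place at 5.
401 hashes to 2; slot 2 is free → place at 2.
380 hashes to 2, h2=3; 2,5 taken → place at 1.
128 hashes to 2, h2=3; 2,5,1 taken → place at 4.
641 hashes to 4, h2=6; 4 taken → place at 3.
Table: [_, 380, 401, 641, 128, 26, _]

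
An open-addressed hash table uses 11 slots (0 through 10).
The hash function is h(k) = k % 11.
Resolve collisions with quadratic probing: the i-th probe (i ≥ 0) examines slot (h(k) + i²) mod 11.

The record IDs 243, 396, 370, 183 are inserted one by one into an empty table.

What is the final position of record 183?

8

243: h=1 => slot 1
396: h=0 => slot 0
370: h=7 => slot 7
183: h=7, probe 7,8 => slot 8
Table: [396, 243, ∅, ∅, ∅, ∅, ∅, 370, 183, ∅, ∅]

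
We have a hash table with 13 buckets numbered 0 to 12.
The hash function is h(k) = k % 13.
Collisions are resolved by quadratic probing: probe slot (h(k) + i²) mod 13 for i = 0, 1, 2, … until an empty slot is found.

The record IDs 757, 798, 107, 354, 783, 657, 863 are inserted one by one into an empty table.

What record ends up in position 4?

757 hashes to 3; slot 3 is free => place at 3.
798 hashes to 5; slot 5 is free => place at 5.
107 hashes to 3; 3 taken => place at 4.
354 hashes to 3; 3,4 taken => place at 7.
783 hashes to 3; 3,4,7 taken => place at 12.
657 hashes to 7; 7 taken => place at 8.
863 hashes to 5; 5 taken => place at 6.
Table: [∅, ∅, ∅, 757, 107, 798, 863, 354, 657, ∅, ∅, ∅, 783]

107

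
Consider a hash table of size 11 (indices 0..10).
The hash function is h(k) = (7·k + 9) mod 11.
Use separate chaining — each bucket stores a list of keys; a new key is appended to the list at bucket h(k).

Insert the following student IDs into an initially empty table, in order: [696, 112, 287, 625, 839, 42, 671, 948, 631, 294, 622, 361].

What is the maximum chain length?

Insert 696: h=8, bucket 8 empty → new chain.
Insert 112: h=1, bucket 1 empty → new chain.
Insert 287: h=5, bucket 5 empty → new chain.
Insert 625: h=6, bucket 6 empty → new chain.
Insert 839: h=8, bucket 8 nonempty → append to chain.
Insert 42: h=6, bucket 6 nonempty → append to chain.
Insert 671: h=9, bucket 9 empty → new chain.
Insert 948: h=1, bucket 1 nonempty → append to chain.
Insert 631: h=4, bucket 4 empty → new chain.
Insert 294: h=10, bucket 10 empty → new chain.
Insert 622: h=7, bucket 7 empty → new chain.
Insert 361: h=6, bucket 6 nonempty → append to chain.
Final buckets:
0: —
1: 112 -> 948
2: —
3: —
4: 631
5: 287
6: 625 -> 42 -> 361
7: 622
8: 696 -> 839
9: 671
10: 294

3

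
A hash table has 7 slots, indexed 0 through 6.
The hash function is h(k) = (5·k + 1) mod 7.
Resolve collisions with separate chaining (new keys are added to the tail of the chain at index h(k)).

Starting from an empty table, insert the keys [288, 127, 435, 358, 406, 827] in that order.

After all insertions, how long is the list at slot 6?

5

Insert 288: h=6, bucket 6 empty -> new chain.
Insert 127: h=6, bucket 6 nonempty -> append to chain.
Insert 435: h=6, bucket 6 nonempty -> append to chain.
Insert 358: h=6, bucket 6 nonempty -> append to chain.
Insert 406: h=1, bucket 1 empty -> new chain.
Insert 827: h=6, bucket 6 nonempty -> append to chain.
Final buckets:
0: .
1: 406
2: .
3: .
4: .
5: .
6: 288 -> 127 -> 435 -> 358 -> 827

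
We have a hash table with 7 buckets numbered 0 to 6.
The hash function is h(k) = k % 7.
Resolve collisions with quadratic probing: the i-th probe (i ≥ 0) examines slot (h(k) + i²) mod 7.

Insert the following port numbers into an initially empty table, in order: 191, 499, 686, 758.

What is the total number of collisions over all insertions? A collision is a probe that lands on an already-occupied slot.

3

Insert 191: h=2, slot 2 empty => index 2.
Insert 499: h=2, slot 2 occupied => index 3.
Insert 686: h=0, slot 0 empty => index 0.
Insert 758: h=2, slots 2,3 occupied => index 6.
Table: [686, -, 191, 499, -, -, 758]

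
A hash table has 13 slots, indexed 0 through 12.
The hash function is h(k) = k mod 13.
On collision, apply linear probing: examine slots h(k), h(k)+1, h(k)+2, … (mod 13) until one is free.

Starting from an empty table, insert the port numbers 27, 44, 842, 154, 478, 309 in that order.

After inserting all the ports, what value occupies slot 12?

478

27 hashes to 1; slot 1 is free → place at 1.
44 hashes to 5; slot 5 is free → place at 5.
842 hashes to 10; slot 10 is free → place at 10.
154 hashes to 11; slot 11 is free → place at 11.
478 hashes to 10; 10,11 taken → place at 12.
309 hashes to 10; 10,11,12 taken → place at 0.
Table: [309, 27, ∅, ∅, ∅, 44, ∅, ∅, ∅, ∅, 842, 154, 478]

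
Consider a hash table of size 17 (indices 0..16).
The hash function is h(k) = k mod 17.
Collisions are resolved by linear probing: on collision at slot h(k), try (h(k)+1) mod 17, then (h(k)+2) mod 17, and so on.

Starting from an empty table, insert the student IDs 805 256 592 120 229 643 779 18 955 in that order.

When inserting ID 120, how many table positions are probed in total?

Insert 805: h=6, slot 6 empty => index 6.
Insert 256: h=1, slot 1 empty => index 1.
Insert 592: h=14, slot 14 empty => index 14.
Insert 120: h=1, slot 1 occupied => index 2.
Insert 229: h=8, slot 8 empty => index 8.
Insert 643: h=14, slot 14 occupied => index 15.
Insert 779: h=14, slots 14,15 occupied => index 16.
Insert 18: h=1, slots 1,2 occupied => index 3.
Insert 955: h=3, slot 3 occupied => index 4.
Table: [_, 256, 120, 18, 955, _, 805, _, 229, _, _, _, _, _, 592, 643, 779]

2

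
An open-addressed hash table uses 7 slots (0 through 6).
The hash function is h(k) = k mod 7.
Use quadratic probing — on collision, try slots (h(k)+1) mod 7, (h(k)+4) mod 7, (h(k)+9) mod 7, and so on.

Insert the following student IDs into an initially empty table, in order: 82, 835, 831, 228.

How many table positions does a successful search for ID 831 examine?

2

Insert 82: h=5, slot 5 empty → index 5.
Insert 835: h=2, slot 2 empty → index 2.
Insert 831: h=5, slot 5 occupied → index 6.
Insert 228: h=4, slot 4 empty → index 4.
Table: [., ., 835, ., 228, 82, 831]
Lookup 831: h=5, probe 5,6 → found at 6.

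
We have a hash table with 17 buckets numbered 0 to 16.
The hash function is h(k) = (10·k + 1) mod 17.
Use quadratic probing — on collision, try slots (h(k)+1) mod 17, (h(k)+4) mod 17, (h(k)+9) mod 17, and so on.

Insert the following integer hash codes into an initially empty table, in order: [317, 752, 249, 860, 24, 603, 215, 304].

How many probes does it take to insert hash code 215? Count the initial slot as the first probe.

Insert 317: h=9, slot 9 empty → index 9.
Insert 752: h=7, slot 7 empty → index 7.
Insert 249: h=9, slot 9 occupied → index 10.
Insert 860: h=16, slot 16 empty → index 16.
Insert 24: h=3, slot 3 empty → index 3.
Insert 603: h=13, slot 13 empty → index 13.
Insert 215: h=9, slots 9,10,13 occupied → index 1.
Insert 304: h=15, slot 15 empty → index 15.
Table: [—, 215, —, 24, —, —, —, 752, —, 317, 249, —, —, 603, —, 304, 860]

4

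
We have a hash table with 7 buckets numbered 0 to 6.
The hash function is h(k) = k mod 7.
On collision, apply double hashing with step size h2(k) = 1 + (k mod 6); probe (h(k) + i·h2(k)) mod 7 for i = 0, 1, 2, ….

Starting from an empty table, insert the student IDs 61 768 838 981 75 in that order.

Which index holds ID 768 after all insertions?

6

61: h=5 => slot 5
768: h=5, h2=1, probe 5,6 => slot 6
838: h=5, h2=5, probe 5,3 => slot 3
981: h=1 => slot 1
75: h=5, h2=4, probe 5,2 => slot 2
Table: [-, 981, 75, 838, -, 61, 768]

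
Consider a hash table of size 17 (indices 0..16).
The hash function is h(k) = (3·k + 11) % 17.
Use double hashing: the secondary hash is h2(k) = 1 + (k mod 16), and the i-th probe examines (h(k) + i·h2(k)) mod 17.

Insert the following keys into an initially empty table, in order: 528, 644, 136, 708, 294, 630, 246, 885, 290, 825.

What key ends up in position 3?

528: h=14 => slot 14
644: h=5 => slot 5
136: h=11 => slot 11
708: h=10 => slot 10
294: h=9 => slot 9
630: h=14, h2=7, probe 14,4 => slot 4
246: h=1 => slot 1
885: h=14, h2=6, probe 14,3 => slot 3
290: h=14, h2=3, probe 14,0 => slot 0
825: h=4, h2=10, probe 4,14,7 => slot 7
Table: [290, 246, _, 885, 630, 644, _, 825, _, 294, 708, 136, _, _, 528, _, _]

885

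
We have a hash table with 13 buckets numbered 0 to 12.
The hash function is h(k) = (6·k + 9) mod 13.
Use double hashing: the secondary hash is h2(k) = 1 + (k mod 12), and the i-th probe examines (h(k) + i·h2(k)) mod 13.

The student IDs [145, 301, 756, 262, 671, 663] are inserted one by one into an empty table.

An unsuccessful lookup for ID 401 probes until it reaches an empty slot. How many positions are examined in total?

Insert 145: h=8, slot 8 empty → index 8.
Insert 301: h=8, h2=2, slot 8 occupied → index 10.
Insert 756: h=8, h2=1, slot 8 occupied → index 9.
Insert 262: h=8, h2=11, slot 8 occupied → index 6.
Insert 671: h=5, slot 5 empty → index 5.
Insert 663: h=9, h2=4, slot 9 occupied → index 0.
Table: [663, _, _, _, _, 671, 262, _, 145, 756, 301, _, _]
Lookup 401: h=10, h2=6, probe 10,3 → slot 3 empty, not found.

2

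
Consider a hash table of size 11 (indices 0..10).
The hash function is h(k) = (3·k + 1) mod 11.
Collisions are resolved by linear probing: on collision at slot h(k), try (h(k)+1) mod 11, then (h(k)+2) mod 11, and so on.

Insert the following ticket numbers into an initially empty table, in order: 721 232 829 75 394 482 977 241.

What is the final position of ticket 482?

721 hashes to 8; slot 8 is free -> place at 8.
232 hashes to 4; slot 4 is free -> place at 4.
829 hashes to 2; slot 2 is free -> place at 2.
75 hashes to 6; slot 6 is free -> place at 6.
394 hashes to 6; 6 taken -> place at 7.
482 hashes to 6; 6,7,8 taken -> place at 9.
977 hashes to 6; 6,7,8,9 taken -> place at 10.
241 hashes to 9; 9,10 taken -> place at 0.
Table: [241, —, 829, —, 232, —, 75, 394, 721, 482, 977]

9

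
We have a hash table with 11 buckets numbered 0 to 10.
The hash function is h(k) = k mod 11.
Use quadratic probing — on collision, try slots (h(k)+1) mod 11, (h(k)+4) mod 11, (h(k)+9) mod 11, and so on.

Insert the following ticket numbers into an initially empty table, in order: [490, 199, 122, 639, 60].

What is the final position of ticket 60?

490 hashes to 6; slot 6 is free -> place at 6.
199 hashes to 1; slot 1 is free -> place at 1.
122 hashes to 1; 1 taken -> place at 2.
639 hashes to 1; 1,2 taken -> place at 5.
60 hashes to 5; 5,6 taken -> place at 9.
Table: [-, 199, 122, -, -, 639, 490, -, -, 60, -]

9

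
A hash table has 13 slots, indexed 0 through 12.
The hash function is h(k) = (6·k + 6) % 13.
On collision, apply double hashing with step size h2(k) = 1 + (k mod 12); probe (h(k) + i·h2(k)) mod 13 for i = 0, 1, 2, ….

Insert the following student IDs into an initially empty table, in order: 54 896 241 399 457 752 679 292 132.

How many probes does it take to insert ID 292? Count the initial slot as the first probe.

54 hashes to 5; slot 5 is free => place at 5.
896 hashes to 0; slot 0 is free => place at 0.
241 hashes to 9; slot 9 is free => place at 9.
399 hashes to 8; slot 8 is free => place at 8.
457 hashes to 5, h2=2; 5 taken => place at 7.
752 hashes to 7, h2=9; 7 taken => place at 3.
679 hashes to 11; slot 11 is free => place at 11.
292 hashes to 3, h2=5; 3,8,0,5 taken => place at 10.
132 hashes to 5, h2=1; 5 taken => place at 6.
Table: [896, —, —, 752, —, 54, 132, 457, 399, 241, 292, 679, —]

5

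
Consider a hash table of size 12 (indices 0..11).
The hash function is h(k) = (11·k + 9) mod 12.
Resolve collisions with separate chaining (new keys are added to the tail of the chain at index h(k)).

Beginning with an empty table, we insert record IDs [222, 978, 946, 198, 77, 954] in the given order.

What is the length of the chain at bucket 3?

222 -> bucket 3
978 -> bucket 3 (collision)
946 -> bucket 11
198 -> bucket 3 (collision)
77 -> bucket 4
954 -> bucket 3 (collision)
Final buckets:
0: —
1: —
2: —
3: 222 -> 978 -> 198 -> 954
4: 77
5: —
6: —
7: —
8: —
9: —
10: —
11: 946

4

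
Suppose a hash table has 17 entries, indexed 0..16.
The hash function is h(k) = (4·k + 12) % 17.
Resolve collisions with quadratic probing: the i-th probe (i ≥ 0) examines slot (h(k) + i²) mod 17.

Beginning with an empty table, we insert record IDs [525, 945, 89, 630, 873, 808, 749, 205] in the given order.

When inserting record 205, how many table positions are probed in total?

3

525: h=4 -> slot 4
945: h=1 -> slot 1
89: h=11 -> slot 11
630: h=16 -> slot 16
873: h=2 -> slot 2
808: h=14 -> slot 14
749: h=16, probe 16,0 -> slot 0
205: h=16, probe 16,0,3 -> slot 3
Table: [749, 945, 873, 205, 525, —, —, —, —, —, —, 89, —, —, 808, —, 630]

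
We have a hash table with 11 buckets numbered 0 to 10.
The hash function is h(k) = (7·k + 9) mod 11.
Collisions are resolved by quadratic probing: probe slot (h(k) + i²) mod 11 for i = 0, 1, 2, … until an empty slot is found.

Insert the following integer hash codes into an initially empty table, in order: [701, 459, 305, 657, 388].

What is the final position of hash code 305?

Insert 701: h=10, slot 10 empty => index 10.
Insert 459: h=10, slot 10 occupied => index 0.
Insert 305: h=10, slots 10,0 occupied => index 3.
Insert 657: h=10, slots 10,0,3 occupied => index 8.
Insert 388: h=8, slot 8 occupied => index 9.
Table: [459, —, —, 305, —, —, —, —, 657, 388, 701]

3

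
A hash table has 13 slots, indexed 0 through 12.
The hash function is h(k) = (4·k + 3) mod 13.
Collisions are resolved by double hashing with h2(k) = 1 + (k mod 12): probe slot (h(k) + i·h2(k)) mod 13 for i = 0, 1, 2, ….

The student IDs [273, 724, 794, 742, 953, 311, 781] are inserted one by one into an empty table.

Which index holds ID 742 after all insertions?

273 hashes to 3; slot 3 is free -> place at 3.
724 hashes to 0; slot 0 is free -> place at 0.
794 hashes to 7; slot 7 is free -> place at 7.
742 hashes to 7, h2=11; 7 taken -> place at 5.
953 hashes to 6; slot 6 is free -> place at 6.
311 hashes to 12; slot 12 is free -> place at 12.
781 hashes to 7, h2=2; 7 taken -> place at 9.
Table: [724, ∅, ∅, 273, ∅, 742, 953, 794, ∅, 781, ∅, ∅, 311]

5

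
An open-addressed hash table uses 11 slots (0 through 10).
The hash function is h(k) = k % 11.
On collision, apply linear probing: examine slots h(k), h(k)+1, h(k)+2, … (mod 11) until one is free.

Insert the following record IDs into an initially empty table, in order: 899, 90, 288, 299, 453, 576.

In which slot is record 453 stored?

899 hashes to 8; slot 8 is free -> place at 8.
90 hashes to 2; slot 2 is free -> place at 2.
288 hashes to 2; 2 taken -> place at 3.
299 hashes to 2; 2,3 taken -> place at 4.
453 hashes to 2; 2,3,4 taken -> place at 5.
576 hashes to 4; 4,5 taken -> place at 6.
Table: [—, —, 90, 288, 299, 453, 576, —, 899, —, —]

5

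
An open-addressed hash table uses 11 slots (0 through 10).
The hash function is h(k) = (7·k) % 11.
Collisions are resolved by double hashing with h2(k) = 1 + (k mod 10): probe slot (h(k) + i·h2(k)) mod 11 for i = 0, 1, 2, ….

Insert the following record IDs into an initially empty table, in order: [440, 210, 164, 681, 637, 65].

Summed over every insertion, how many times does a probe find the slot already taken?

3

440 hashes to 0; slot 0 is free → place at 0.
210 hashes to 7; slot 7 is free → place at 7.
164 hashes to 4; slot 4 is free → place at 4.
681 hashes to 4, h2=2; 4 taken → place at 6.
637 hashes to 4, h2=8; 4 taken → place at 1.
65 hashes to 4, h2=6; 4 taken → place at 10.
Table: [440, 637, ., ., 164, ., 681, 210, ., ., 65]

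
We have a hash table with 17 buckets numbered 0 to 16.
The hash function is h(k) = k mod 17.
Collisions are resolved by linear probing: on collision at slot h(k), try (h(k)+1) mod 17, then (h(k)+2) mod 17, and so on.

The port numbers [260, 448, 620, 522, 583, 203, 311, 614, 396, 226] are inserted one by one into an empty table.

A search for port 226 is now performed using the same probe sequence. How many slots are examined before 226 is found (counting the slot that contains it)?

7

260 hashes to 5; slot 5 is free -> place at 5.
448 hashes to 6; slot 6 is free -> place at 6.
620 hashes to 8; slot 8 is free -> place at 8.
522 hashes to 12; slot 12 is free -> place at 12.
583 hashes to 5; 5,6 taken -> place at 7.
203 hashes to 16; slot 16 is free -> place at 16.
311 hashes to 5; 5,6,7,8 taken -> place at 9.
614 hashes to 2; slot 2 is free -> place at 2.
396 hashes to 5; 5,6,7,8,9 taken -> place at 10.
226 hashes to 5; 5,6,7,8,9,10 taken -> place at 11.
Table: [—, —, 614, —, —, 260, 448, 583, 620, 311, 396, 226, 522, —, —, —, 203]
Lookup 226: h=5, probe 5,6,7,8,9,10,11 → found at 11.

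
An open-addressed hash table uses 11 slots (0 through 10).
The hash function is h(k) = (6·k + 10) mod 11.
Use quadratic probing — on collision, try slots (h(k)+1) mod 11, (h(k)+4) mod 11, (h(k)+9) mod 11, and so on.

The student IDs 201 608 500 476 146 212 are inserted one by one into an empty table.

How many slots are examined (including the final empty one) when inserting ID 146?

201: h=6 => slot 6
608: h=6, probe 6,7 => slot 7
500: h=7, probe 7,8 => slot 8
476: h=6, probe 6,7,10 => slot 10
146: h=6, probe 6,7,10,4 => slot 4
212: h=6, probe 6,7,10,4,0 => slot 0
Table: [212, ∅, ∅, ∅, 146, ∅, 201, 608, 500, ∅, 476]

4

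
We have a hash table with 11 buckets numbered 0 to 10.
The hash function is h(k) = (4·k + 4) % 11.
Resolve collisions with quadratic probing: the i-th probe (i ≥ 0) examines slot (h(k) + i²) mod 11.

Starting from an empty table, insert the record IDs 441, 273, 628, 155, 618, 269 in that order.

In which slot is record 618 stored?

441 hashes to 8; slot 8 is free -> place at 8.
273 hashes to 7; slot 7 is free -> place at 7.
628 hashes to 8; 8 taken -> place at 9.
155 hashes to 8; 8,9 taken -> place at 1.
618 hashes to 1; 1 taken -> place at 2.
269 hashes to 2; 2 taken -> place at 3.
Table: [., 155, 618, 269, ., ., ., 273, 441, 628, .]

2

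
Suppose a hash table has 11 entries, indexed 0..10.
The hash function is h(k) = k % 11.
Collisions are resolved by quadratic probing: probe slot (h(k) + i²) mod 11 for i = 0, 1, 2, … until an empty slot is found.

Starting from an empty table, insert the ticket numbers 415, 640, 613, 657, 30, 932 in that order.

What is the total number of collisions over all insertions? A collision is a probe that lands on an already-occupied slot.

415: h=8 => slot 8
640: h=2 => slot 2
613: h=8, probe 8,9 => slot 9
657: h=8, probe 8,9,1 => slot 1
30: h=8, probe 8,9,1,6 => slot 6
932: h=8, probe 8,9,1,6,2,0 => slot 0
Table: [932, 657, 640, -, -, -, 30, -, 415, 613, -]

11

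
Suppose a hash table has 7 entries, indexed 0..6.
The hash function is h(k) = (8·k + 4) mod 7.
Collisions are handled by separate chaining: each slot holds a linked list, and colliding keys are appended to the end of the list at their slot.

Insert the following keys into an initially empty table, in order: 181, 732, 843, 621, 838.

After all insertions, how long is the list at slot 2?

Insert 181: h=3, bucket 3 empty → new chain.
Insert 732: h=1, bucket 1 empty → new chain.
Insert 843: h=0, bucket 0 empty → new chain.
Insert 621: h=2, bucket 2 empty → new chain.
Insert 838: h=2, bucket 2 nonempty → append to chain.
Final buckets:
0: 843
1: 732
2: 621 -> 838
3: 181
4: _
5: _
6: _

2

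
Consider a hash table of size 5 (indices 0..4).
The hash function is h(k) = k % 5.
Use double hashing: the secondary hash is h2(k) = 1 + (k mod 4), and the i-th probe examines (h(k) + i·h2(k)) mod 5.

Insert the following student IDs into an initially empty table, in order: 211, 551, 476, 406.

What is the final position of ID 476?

2

211 hashes to 1; slot 1 is free -> place at 1.
551 hashes to 1, h2=4; 1 taken -> place at 0.
476 hashes to 1, h2=1; 1 taken -> place at 2.
406 hashes to 1, h2=3; 1 taken -> place at 4.
Table: [551, 211, 476, _, 406]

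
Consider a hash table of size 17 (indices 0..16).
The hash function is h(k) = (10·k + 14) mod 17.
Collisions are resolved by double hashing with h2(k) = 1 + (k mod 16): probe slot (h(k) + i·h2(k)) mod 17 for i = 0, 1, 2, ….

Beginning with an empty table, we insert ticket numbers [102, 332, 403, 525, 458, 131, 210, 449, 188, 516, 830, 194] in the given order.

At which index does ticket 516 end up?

102: h=14 -> slot 14
332: h=2 -> slot 2
403: h=15 -> slot 15
525: h=11 -> slot 11
458: h=4 -> slot 4
131: h=15, h2=4, probe 15,2,6 -> slot 6
210: h=6, h2=3, probe 6,9 -> slot 9
449: h=16 -> slot 16
188: h=7 -> slot 7
516: h=6, h2=5, probe 6,11,16,4,9,14,2,7,12 -> slot 12
830: h=1 -> slot 1
194: h=16, h2=3, probe 16,2,5 -> slot 5
Table: [∅, 830, 332, ∅, 458, 194, 131, 188, ∅, 210, ∅, 525, 516, ∅, 102, 403, 449]

12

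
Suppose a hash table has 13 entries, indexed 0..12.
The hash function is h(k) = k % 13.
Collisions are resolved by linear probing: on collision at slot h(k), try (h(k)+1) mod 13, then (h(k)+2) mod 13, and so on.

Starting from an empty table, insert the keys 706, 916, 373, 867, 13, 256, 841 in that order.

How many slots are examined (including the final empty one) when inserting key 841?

706: h=4 -> slot 4
916: h=6 -> slot 6
373: h=9 -> slot 9
867: h=9, probe 9,10 -> slot 10
13: h=0 -> slot 0
256: h=9, probe 9,10,11 -> slot 11
841: h=9, probe 9,10,11,12 -> slot 12
Table: [13, _, _, _, 706, _, 916, _, _, 373, 867, 256, 841]

4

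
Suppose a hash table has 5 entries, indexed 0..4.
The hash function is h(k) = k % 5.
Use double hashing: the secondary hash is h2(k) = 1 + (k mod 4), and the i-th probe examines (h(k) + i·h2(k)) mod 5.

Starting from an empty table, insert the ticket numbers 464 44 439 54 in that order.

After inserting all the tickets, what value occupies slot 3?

439

464: h=4 → slot 4
44: h=4, h2=1, probe 4,0 → slot 0
439: h=4, h2=4, probe 4,3 → slot 3
54: h=4, h2=3, probe 4,2 → slot 2
Table: [44, _, 54, 439, 464]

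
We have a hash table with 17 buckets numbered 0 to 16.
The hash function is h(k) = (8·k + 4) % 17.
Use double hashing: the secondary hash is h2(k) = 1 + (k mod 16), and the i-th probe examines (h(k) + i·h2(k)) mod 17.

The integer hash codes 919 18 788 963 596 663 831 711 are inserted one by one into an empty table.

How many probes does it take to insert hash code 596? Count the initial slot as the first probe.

2

919 hashes to 12; slot 12 is free => place at 12.
18 hashes to 12, h2=3; 12 taken => place at 15.
788 hashes to 1; slot 1 is free => place at 1.
963 hashes to 7; slot 7 is free => place at 7.
596 hashes to 12, h2=5; 12 taken => place at 0.
663 hashes to 4; slot 4 is free => place at 4.
831 hashes to 5; slot 5 is free => place at 5.
711 hashes to 14; slot 14 is free => place at 14.
Table: [596, 788, —, —, 663, 831, —, 963, —, —, —, —, 919, —, 711, 18, —]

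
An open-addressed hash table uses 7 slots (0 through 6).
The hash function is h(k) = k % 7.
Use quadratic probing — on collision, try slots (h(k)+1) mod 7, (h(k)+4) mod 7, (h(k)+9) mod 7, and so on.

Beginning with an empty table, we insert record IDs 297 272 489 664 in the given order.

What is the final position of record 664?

1

Insert 297: h=3, slot 3 empty -> index 3.
Insert 272: h=6, slot 6 empty -> index 6.
Insert 489: h=6, slot 6 occupied -> index 0.
Insert 664: h=6, slots 6,0,3 occupied -> index 1.
Table: [489, 664, —, 297, —, —, 272]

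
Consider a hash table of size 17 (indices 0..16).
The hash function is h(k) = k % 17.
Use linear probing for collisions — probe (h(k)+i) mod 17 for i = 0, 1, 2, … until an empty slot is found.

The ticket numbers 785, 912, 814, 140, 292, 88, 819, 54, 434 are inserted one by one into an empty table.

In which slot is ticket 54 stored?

8

Insert 785: h=3, slot 3 empty → index 3.
Insert 912: h=11, slot 11 empty → index 11.
Insert 814: h=15, slot 15 empty → index 15.
Insert 140: h=4, slot 4 empty → index 4.
Insert 292: h=3, slots 3,4 occupied → index 5.
Insert 88: h=3, slots 3,4,5 occupied → index 6.
Insert 819: h=3, slots 3,4,5,6 occupied → index 7.
Insert 54: h=3, slots 3,4,5,6,7 occupied → index 8.
Insert 434: h=9, slot 9 empty → index 9.
Table: [-, -, -, 785, 140, 292, 88, 819, 54, 434, -, 912, -, -, -, 814, -]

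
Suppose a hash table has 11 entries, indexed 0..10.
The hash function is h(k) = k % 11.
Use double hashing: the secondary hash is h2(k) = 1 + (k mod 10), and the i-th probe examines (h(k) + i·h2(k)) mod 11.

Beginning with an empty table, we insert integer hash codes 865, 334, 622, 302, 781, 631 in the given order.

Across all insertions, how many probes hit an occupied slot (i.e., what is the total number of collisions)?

Insert 865: h=7, slot 7 empty → index 7.
Insert 334: h=4, slot 4 empty → index 4.
Insert 622: h=6, slot 6 empty → index 6.
Insert 302: h=5, slot 5 empty → index 5.
Insert 781: h=0, slot 0 empty → index 0.
Insert 631: h=4, h2=2, slots 4,6 occupied → index 8.
Table: [781, ∅, ∅, ∅, 334, 302, 622, 865, 631, ∅, ∅]

2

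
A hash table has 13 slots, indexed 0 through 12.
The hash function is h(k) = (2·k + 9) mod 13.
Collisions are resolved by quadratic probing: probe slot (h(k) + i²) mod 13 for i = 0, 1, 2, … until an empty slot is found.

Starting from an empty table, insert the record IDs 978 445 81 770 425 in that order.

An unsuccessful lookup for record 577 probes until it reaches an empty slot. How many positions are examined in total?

978: h=2 → slot 2
445: h=2, probe 2,3 → slot 3
81: h=2, probe 2,3,6 → slot 6
770: h=2, probe 2,3,6,11 → slot 11
425: h=1 → slot 1
Table: [-, 425, 978, 445, -, -, 81, -, -, -, -, 770, -]
Lookup 577: h=6, probe 6,7 → slot 7 empty, not found.

2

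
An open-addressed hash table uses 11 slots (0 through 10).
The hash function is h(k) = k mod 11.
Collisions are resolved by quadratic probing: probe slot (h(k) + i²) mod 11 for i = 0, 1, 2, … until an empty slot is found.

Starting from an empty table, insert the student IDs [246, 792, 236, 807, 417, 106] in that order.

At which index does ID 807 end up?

246: h=4 -> slot 4
792: h=0 -> slot 0
236: h=5 -> slot 5
807: h=4, probe 4,5,8 -> slot 8
417: h=10 -> slot 10
106: h=7 -> slot 7
Table: [792, _, _, _, 246, 236, _, 106, 807, _, 417]

8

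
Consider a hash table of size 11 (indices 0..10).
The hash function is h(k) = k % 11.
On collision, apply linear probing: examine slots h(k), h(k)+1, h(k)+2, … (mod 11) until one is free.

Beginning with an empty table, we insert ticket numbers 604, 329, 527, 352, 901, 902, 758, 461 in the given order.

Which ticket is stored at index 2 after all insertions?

Insert 604: h=10, slot 10 empty → index 10.
Insert 329: h=10, slot 10 occupied → index 0.
Insert 527: h=10, slots 10,0 occupied → index 1.
Insert 352: h=0, slots 0,1 occupied → index 2.
Insert 901: h=10, slots 10,0,1,2 occupied → index 3.
Insert 902: h=0, slots 0,1,2,3 occupied → index 4.
Insert 758: h=10, slots 10,0,1,2,3,4 occupied → index 5.
Insert 461: h=10, slots 10,0,1,2,3,4,5 occupied → index 6.
Table: [329, 527, 352, 901, 902, 758, 461, _, _, _, 604]

352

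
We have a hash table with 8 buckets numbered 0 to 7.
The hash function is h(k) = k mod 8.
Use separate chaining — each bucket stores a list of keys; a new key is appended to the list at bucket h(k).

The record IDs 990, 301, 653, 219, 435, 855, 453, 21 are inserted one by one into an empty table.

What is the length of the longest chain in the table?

4

Insert 990: h=6, bucket 6 empty -> new chain.
Insert 301: h=5, bucket 5 empty -> new chain.
Insert 653: h=5, bucket 5 nonempty -> append to chain.
Insert 219: h=3, bucket 3 empty -> new chain.
Insert 435: h=3, bucket 3 nonempty -> append to chain.
Insert 855: h=7, bucket 7 empty -> new chain.
Insert 453: h=5, bucket 5 nonempty -> append to chain.
Insert 21: h=5, bucket 5 nonempty -> append to chain.
Final buckets:
0: _
1: _
2: _
3: 219 -> 435
4: _
5: 301 -> 653 -> 453 -> 21
6: 990
7: 855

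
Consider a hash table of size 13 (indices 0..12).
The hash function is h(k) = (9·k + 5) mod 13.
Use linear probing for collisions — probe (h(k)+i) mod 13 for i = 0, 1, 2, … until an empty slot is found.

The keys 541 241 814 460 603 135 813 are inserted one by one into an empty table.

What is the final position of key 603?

1

541 hashes to 12; slot 12 is free -> place at 12.
241 hashes to 3; slot 3 is free -> place at 3.
814 hashes to 12; 12 taken -> place at 0.
460 hashes to 11; slot 11 is free -> place at 11.
603 hashes to 11; 11,12,0 taken -> place at 1.
135 hashes to 11; 11,12,0,1 taken -> place at 2.
813 hashes to 3; 3 taken -> place at 4.
Table: [814, 603, 135, 241, 813, ., ., ., ., ., ., 460, 541]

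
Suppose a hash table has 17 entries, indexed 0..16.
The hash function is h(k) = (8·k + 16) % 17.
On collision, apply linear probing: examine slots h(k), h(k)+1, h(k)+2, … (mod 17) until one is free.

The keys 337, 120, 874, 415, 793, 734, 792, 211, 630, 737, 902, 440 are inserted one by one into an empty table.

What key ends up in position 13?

737

Insert 337: h=9, slot 9 empty => index 9.
Insert 120: h=7, slot 7 empty => index 7.
Insert 874: h=4, slot 4 empty => index 4.
Insert 415: h=4, slot 4 occupied => index 5.
Insert 793: h=2, slot 2 empty => index 2.
Insert 734: h=6, slot 6 empty => index 6.
Insert 792: h=11, slot 11 empty => index 11.
Insert 211: h=4, slots 4,5,6,7 occupied => index 8.
Insert 630: h=7, slots 7,8,9 occupied => index 10.
Insert 737: h=13, slot 13 empty => index 13.
Insert 902: h=7, slots 7,8,9,10,11 occupied => index 12.
Insert 440: h=0, slot 0 empty => index 0.
Table: [440, ∅, 793, ∅, 874, 415, 734, 120, 211, 337, 630, 792, 902, 737, ∅, ∅, ∅]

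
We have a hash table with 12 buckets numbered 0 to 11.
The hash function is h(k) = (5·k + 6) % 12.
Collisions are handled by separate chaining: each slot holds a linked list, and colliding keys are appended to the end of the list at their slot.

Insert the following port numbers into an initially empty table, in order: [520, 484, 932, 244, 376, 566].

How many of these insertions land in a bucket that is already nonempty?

3

Insert 520: h=2, bucket 2 empty → new chain.
Insert 484: h=2, bucket 2 nonempty → append to chain.
Insert 932: h=10, bucket 10 empty → new chain.
Insert 244: h=2, bucket 2 nonempty → append to chain.
Insert 376: h=2, bucket 2 nonempty → append to chain.
Insert 566: h=4, bucket 4 empty → new chain.
Final buckets:
0: ∅
1: ∅
2: 520 -> 484 -> 244 -> 376
3: ∅
4: 566
5: ∅
6: ∅
7: ∅
8: ∅
9: ∅
10: 932
11: ∅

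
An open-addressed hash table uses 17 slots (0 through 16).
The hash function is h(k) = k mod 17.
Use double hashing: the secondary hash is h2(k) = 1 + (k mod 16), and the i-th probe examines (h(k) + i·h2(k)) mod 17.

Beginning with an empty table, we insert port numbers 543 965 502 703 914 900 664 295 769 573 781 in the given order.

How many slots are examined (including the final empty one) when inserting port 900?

2

543: h=16 => slot 16
965: h=13 => slot 13
502: h=9 => slot 9
703: h=6 => slot 6
914: h=13, h2=3, probe 13,16,2 => slot 2
900: h=16, h2=5, probe 16,4 => slot 4
664: h=1 => slot 1
295: h=6, h2=8, probe 6,14 => slot 14
769: h=4, h2=2, probe 4,6,8 => slot 8
573: h=12 => slot 12
781: h=16, h2=14, probe 16,13,10 => slot 10
Table: [_, 664, 914, _, 900, _, 703, _, 769, 502, 781, _, 573, 965, 295, _, 543]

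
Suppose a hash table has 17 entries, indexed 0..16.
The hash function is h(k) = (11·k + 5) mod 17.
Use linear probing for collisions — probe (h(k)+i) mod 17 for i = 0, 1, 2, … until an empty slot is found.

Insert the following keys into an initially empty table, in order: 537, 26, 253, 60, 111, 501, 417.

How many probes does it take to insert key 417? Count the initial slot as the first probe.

537: h=13 => slot 13
26: h=2 => slot 2
253: h=0 => slot 0
60: h=2, probe 2,3 => slot 3
111: h=2, probe 2,3,4 => slot 4
501: h=8 => slot 8
417: h=2, probe 2,3,4,5 => slot 5
Table: [253, -, 26, 60, 111, 417, -, -, 501, -, -, -, -, 537, -, -, -]

4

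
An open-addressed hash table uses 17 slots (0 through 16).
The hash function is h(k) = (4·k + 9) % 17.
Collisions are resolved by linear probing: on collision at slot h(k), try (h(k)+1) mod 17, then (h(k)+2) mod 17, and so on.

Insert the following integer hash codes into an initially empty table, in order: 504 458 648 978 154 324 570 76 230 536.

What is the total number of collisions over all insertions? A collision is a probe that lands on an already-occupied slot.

11

Insert 504: h=2, slot 2 empty → index 2.
Insert 458: h=5, slot 5 empty → index 5.
Insert 648: h=0, slot 0 empty → index 0.
Insert 978: h=11, slot 11 empty → index 11.
Insert 154: h=13, slot 13 empty → index 13.
Insert 324: h=13, slot 13 occupied → index 14.
Insert 570: h=11, slot 11 occupied → index 12.
Insert 76: h=7, slot 7 empty → index 7.
Insert 230: h=11, slots 11,12,13,14 occupied → index 15.
Insert 536: h=11, slots 11,12,13,14,15 occupied → index 16.
Table: [648, ., 504, ., ., 458, ., 76, ., ., ., 978, 570, 154, 324, 230, 536]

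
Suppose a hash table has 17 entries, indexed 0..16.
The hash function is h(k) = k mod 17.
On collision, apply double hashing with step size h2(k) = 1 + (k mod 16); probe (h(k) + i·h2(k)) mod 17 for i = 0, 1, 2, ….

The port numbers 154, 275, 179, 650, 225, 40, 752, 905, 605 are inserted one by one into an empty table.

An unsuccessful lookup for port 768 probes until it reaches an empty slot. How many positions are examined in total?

5

Insert 154: h=1, slot 1 empty -> index 1.
Insert 275: h=3, slot 3 empty -> index 3.
Insert 179: h=9, slot 9 empty -> index 9.
Insert 650: h=4, slot 4 empty -> index 4.
Insert 225: h=4, h2=2, slot 4 occupied -> index 6.
Insert 40: h=6, h2=9, slot 6 occupied -> index 15.
Insert 752: h=4, h2=1, slot 4 occupied -> index 5.
Insert 905: h=4, h2=10, slot 4 occupied -> index 14.
Insert 605: h=10, slot 10 empty -> index 10.
Table: [-, 154, -, 275, 650, 752, 225, -, -, 179, 605, -, -, -, 905, 40, -]
Lookup 768: h=3, h2=1, probe 3,4,5,6,7 → slot 7 empty, not found.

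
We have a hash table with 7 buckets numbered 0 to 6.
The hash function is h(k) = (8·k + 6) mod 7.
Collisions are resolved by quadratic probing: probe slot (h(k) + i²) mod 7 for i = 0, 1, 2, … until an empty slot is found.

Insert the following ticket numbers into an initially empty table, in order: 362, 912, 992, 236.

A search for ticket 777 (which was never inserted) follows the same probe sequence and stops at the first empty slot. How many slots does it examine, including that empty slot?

362 hashes to 4; slot 4 is free → place at 4.
912 hashes to 1; slot 1 is free → place at 1.
992 hashes to 4; 4 taken → place at 5.
236 hashes to 4; 4,5,1 taken → place at 6.
Table: [—, 912, —, —, 362, 992, 236]
Lookup 777: h=6, probe 6,0 → slot 0 empty, not found.

2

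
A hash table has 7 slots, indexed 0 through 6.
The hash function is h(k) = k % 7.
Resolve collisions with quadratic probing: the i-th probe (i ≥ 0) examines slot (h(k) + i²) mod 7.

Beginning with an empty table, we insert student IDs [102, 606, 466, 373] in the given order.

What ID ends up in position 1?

102: h=4 → slot 4
606: h=4, probe 4,5 → slot 5
466: h=4, probe 4,5,1 → slot 1
373: h=2 → slot 2
Table: [—, 466, 373, —, 102, 606, —]

466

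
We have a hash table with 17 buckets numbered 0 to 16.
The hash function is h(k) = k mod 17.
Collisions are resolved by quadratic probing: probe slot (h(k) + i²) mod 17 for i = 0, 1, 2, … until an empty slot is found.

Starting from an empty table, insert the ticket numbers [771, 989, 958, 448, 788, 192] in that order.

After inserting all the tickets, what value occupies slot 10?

Insert 771: h=6, slot 6 empty => index 6.
Insert 989: h=3, slot 3 empty => index 3.
Insert 958: h=6, slot 6 occupied => index 7.
Insert 448: h=6, slots 6,7 occupied => index 10.
Insert 788: h=6, slots 6,7,10 occupied => index 15.
Insert 192: h=5, slot 5 empty => index 5.
Table: [-, -, -, 989, -, 192, 771, 958, -, -, 448, -, -, -, -, 788, -]

448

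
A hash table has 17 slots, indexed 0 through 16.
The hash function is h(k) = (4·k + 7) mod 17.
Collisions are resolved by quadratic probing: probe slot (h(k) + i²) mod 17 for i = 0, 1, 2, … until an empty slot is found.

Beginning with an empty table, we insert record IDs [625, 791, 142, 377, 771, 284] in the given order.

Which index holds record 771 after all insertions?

15

625 hashes to 8; slot 8 is free -> place at 8.
791 hashes to 9; slot 9 is free -> place at 9.
142 hashes to 14; slot 14 is free -> place at 14.
377 hashes to 2; slot 2 is free -> place at 2.
771 hashes to 14; 14 taken -> place at 15.
284 hashes to 4; slot 4 is free -> place at 4.
Table: [., ., 377, ., 284, ., ., ., 625, 791, ., ., ., ., 142, 771, .]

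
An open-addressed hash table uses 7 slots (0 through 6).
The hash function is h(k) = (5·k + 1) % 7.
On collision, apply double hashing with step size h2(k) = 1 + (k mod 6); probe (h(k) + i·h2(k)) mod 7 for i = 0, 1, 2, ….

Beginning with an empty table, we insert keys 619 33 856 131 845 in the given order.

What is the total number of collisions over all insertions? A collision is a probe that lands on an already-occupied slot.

619: h=2 => slot 2
33: h=5 => slot 5
856: h=4 => slot 4
131: h=5, h2=6, probe 5,4,3 => slot 3
845: h=5, h2=6, probe 5,4,3,2,1 => slot 1
Table: [—, 845, 619, 131, 856, 33, —]

6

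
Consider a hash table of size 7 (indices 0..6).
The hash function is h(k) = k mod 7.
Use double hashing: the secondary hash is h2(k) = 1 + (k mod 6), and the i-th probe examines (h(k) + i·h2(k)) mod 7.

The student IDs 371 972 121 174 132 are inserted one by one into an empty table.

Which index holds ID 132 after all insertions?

371: h=0 => slot 0
972: h=6 => slot 6
121: h=2 => slot 2
174: h=6, h2=1, probe 6,0,1 => slot 1
132: h=6, h2=1, probe 6,0,1,2,3 => slot 3
Table: [371, 174, 121, 132, ., ., 972]

3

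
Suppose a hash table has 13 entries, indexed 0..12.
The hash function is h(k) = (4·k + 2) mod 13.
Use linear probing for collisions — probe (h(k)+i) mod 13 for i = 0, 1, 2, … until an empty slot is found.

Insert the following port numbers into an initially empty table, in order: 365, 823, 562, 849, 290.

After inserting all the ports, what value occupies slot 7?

365: h=6 -> slot 6
823: h=5 -> slot 5
562: h=1 -> slot 1
849: h=5, probe 5,6,7 -> slot 7
290: h=5, probe 5,6,7,8 -> slot 8
Table: [-, 562, -, -, -, 823, 365, 849, 290, -, -, -, -]

849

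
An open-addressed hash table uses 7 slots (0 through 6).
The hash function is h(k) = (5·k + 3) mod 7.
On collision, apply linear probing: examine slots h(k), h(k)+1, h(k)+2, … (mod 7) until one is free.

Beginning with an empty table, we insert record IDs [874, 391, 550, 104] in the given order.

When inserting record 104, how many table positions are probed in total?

3

874 hashes to 5; slot 5 is free -> place at 5.
391 hashes to 5; 5 taken -> place at 6.
550 hashes to 2; slot 2 is free -> place at 2.
104 hashes to 5; 5,6 taken -> place at 0.
Table: [104, ∅, 550, ∅, ∅, 874, 391]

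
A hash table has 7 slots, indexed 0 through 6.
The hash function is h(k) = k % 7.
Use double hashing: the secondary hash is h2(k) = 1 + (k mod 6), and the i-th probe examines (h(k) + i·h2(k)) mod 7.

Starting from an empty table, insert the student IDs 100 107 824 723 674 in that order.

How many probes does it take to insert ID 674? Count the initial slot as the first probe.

Insert 100: h=2, slot 2 empty → index 2.
Insert 107: h=2, h2=6, slot 2 occupied → index 1.
Insert 824: h=5, slot 5 empty → index 5.
Insert 723: h=2, h2=4, slot 2 occupied → index 6.
Insert 674: h=2, h2=3, slots 2,5,1 occupied → index 4.
Table: [—, 107, 100, —, 674, 824, 723]

4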